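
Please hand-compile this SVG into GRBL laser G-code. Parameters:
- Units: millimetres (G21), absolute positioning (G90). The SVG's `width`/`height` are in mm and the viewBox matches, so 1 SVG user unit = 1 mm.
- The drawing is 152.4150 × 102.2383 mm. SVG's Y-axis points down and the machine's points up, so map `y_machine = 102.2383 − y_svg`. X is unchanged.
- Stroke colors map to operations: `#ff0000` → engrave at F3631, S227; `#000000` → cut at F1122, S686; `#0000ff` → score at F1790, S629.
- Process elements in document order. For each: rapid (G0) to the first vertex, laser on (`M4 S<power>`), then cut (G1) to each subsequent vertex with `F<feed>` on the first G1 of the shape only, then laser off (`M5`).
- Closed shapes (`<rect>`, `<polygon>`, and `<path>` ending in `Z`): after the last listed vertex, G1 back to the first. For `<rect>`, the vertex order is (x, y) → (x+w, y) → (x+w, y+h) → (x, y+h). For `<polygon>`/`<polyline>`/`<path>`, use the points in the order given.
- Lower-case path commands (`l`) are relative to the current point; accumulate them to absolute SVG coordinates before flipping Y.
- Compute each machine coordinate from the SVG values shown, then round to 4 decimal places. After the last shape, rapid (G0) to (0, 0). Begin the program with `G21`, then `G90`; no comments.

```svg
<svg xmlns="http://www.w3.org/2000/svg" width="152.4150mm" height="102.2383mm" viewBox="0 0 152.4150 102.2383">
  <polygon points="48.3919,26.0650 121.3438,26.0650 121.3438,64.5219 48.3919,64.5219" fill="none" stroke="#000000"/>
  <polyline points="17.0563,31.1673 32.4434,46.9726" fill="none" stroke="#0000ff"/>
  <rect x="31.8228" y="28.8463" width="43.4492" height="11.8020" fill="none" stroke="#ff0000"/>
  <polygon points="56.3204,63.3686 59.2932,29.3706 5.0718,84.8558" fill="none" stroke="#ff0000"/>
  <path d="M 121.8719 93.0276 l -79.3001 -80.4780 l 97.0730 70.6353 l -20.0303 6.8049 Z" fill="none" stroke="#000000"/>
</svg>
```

viewBox `0 0 152.4150 102.2383` with mm width/height → 1 unit = 1 mm. Flip: y_m = 102.2383 − y_svg.

**Shape 1** — `<polygon>` rectangle, stroke `#000000` → cut (S686, F1122). Machine vertices: (48.3919,76.1733) → (121.3438,76.1733) → (121.3438,37.7164) → (48.3919,37.7164) → (48.3919,76.1733). Closed: final G1 returns to the first vertex.

**Shape 2** — `<polyline>` line segment, stroke `#0000ff` → score (S629, F1790). Machine vertices: (17.0563,71.0710) → (32.4434,55.2657). Open path.

**Shape 3** — `<rect>` rectangle, stroke `#ff0000` → engrave (S227, F3631). Machine vertices: (31.8228,73.3920) → (75.2720,73.3920) → (75.2720,61.5900) → (31.8228,61.5900) → (31.8228,73.3920). Closed: final G1 returns to the first vertex.

**Shape 4** — `<polygon>` closed polygon, stroke `#ff0000` → engrave (S227, F3631). Machine vertices: (56.3204,38.8697) → (59.2932,72.8677) → (5.0718,17.3825) → (56.3204,38.8697). Closed: final G1 returns to the first vertex.

**Shape 5** — `<path>` closed polygon, stroke `#000000` → cut (S686, F1122). Machine vertices: (121.8719,9.2107) → (42.5718,89.6887) → (139.6448,19.0534) → (119.6145,12.2485) → (121.8719,9.2107). Closed: final G1 returns to the first vertex.

G21
G90
G0 X48.3919 Y76.1733
M4 S686
G1 X121.3438 Y76.1733 F1122
G1 X121.3438 Y37.7164
G1 X48.3919 Y37.7164
G1 X48.3919 Y76.1733
M5
G0 X17.0563 Y71.0710
M4 S629
G1 X32.4434 Y55.2657 F1790
M5
G0 X31.8228 Y73.3920
M4 S227
G1 X75.2720 Y73.3920 F3631
G1 X75.2720 Y61.5900
G1 X31.8228 Y61.5900
G1 X31.8228 Y73.3920
M5
G0 X56.3204 Y38.8697
M4 S227
G1 X59.2932 Y72.8677 F3631
G1 X5.0718 Y17.3825
G1 X56.3204 Y38.8697
M5
G0 X121.8719 Y9.2107
M4 S686
G1 X42.5718 Y89.6887 F1122
G1 X139.6448 Y19.0534
G1 X119.6145 Y12.2485
G1 X121.8719 Y9.2107
M5
G0 X0.0000 Y0.0000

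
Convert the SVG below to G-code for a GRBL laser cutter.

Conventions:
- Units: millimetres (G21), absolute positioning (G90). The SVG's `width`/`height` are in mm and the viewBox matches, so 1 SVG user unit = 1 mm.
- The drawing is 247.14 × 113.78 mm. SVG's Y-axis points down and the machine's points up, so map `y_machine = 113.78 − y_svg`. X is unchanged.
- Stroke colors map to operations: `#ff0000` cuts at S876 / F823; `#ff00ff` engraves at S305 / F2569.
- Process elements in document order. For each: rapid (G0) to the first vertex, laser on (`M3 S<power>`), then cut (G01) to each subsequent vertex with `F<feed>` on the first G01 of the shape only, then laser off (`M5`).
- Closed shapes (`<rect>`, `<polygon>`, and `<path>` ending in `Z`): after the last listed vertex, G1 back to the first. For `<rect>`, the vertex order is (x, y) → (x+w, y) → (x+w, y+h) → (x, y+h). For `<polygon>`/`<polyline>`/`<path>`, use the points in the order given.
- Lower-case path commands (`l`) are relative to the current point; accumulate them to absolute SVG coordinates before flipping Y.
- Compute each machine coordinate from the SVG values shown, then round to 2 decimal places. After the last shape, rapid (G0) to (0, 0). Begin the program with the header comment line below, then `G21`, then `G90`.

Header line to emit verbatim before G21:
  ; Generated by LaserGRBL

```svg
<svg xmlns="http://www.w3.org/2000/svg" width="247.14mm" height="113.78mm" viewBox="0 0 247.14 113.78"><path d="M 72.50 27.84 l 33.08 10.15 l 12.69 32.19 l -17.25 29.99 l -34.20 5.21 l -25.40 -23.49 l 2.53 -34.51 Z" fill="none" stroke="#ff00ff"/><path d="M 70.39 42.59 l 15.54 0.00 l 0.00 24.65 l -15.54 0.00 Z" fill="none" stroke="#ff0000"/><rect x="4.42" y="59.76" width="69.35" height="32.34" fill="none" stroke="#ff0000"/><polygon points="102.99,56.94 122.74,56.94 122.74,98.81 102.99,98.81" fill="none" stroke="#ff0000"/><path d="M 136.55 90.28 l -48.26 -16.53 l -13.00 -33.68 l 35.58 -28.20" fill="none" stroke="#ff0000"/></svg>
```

1 u = 1 mm; y_m = 113.78 − y.

[1] `<path>` regular polygon, #ff00ff→engrave S305 F2569: (72.50,85.94) → (105.58,75.79) → (118.27,43.60) → (101.02,13.61) → (66.82,8.40) → (41.42,31.89) → (43.95,66.40) → (72.50,85.94) (closed)

[2] `<path>` rectangle, #ff0000→cut S876 F823: (70.39,71.19) → (85.93,71.19) → (85.93,46.54) → (70.39,46.54) → (70.39,71.19) (closed)

[3] `<rect>` rectangle, #ff0000→cut S876 F823: (4.42,54.02) → (73.77,54.02) → (73.77,21.68) → (4.42,21.68) → (4.42,54.02) (closed)

[4] `<polygon>` rectangle, #ff0000→cut S876 F823: (102.99,56.84) → (122.74,56.84) → (122.74,14.97) → (102.99,14.97) → (102.99,56.84) (closed)

[5] `<path>` open polyline, #ff0000→cut S876 F823: (136.55,23.50) → (88.29,40.03) → (75.29,73.71) → (110.87,101.91)

; Generated by LaserGRBL
G21
G90
G0 X72.50 Y85.94
M3 S305
G01 X105.58 Y75.79 F2569
G01 X118.27 Y43.60
G01 X101.02 Y13.61
G01 X66.82 Y8.40
G01 X41.42 Y31.89
G01 X43.95 Y66.40
G01 X72.50 Y85.94
M5
G0 X70.39 Y71.19
M3 S876
G01 X85.93 Y71.19 F823
G01 X85.93 Y46.54
G01 X70.39 Y46.54
G01 X70.39 Y71.19
M5
G0 X4.42 Y54.02
M3 S876
G01 X73.77 Y54.02 F823
G01 X73.77 Y21.68
G01 X4.42 Y21.68
G01 X4.42 Y54.02
M5
G0 X102.99 Y56.84
M3 S876
G01 X122.74 Y56.84 F823
G01 X122.74 Y14.97
G01 X102.99 Y14.97
G01 X102.99 Y56.84
M5
G0 X136.55 Y23.50
M3 S876
G01 X88.29 Y40.03 F823
G01 X75.29 Y73.71
G01 X110.87 Y101.91
M5
G0 X0.00 Y0.00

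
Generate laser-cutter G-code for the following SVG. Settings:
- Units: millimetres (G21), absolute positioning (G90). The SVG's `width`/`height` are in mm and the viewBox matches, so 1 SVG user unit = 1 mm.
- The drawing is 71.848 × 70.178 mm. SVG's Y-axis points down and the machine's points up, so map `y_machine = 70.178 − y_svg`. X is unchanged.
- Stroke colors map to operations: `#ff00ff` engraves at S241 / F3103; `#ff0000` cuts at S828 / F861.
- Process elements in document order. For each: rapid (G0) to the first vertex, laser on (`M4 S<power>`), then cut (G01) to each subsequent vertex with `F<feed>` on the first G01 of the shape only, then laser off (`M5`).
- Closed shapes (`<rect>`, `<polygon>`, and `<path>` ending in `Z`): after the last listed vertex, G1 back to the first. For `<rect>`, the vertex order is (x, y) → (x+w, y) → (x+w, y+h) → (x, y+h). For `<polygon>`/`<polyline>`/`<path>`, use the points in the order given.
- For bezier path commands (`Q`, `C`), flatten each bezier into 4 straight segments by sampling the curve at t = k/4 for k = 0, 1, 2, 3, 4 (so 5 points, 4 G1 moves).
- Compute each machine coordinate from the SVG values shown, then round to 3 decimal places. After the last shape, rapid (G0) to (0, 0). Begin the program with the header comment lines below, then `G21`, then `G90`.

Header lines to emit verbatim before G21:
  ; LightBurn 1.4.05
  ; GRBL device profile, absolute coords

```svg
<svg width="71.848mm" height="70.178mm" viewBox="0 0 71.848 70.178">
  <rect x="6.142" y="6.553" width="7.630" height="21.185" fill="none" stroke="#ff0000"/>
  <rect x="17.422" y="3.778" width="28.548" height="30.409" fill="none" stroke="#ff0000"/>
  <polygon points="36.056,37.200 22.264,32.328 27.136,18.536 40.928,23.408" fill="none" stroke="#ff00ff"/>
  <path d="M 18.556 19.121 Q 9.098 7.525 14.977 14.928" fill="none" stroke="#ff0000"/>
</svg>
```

; LightBurn 1.4.05
; GRBL device profile, absolute coords
G21
G90
G0 X6.142 Y63.625
M4 S828
G01 X13.772 Y63.625 F861
G01 X13.772 Y42.440
G01 X6.142 Y42.440
G01 X6.142 Y63.625
M5
G0 X17.422 Y66.400
M4 S828
G01 X45.970 Y66.400 F861
G01 X45.970 Y35.991
G01 X17.422 Y35.991
G01 X17.422 Y66.400
M5
G0 X36.056 Y32.978
M4 S241
G01 X22.264 Y37.850 F3103
G01 X27.136 Y51.642
G01 X40.928 Y46.770
G01 X36.056 Y32.978
M5
G0 X18.556 Y51.057
M4 S828
G01 X14.786 Y55.668 F861
G01 X12.932 Y57.903
G01 X12.996 Y57.764
G01 X14.977 Y55.250
M5
G0 X0.000 Y0.000

Since the viewBox matches the mm dimensions, user units are millimetres directly. The only transform is the Y-flip y_m = 70.178 − y_svg.

Shape 1 is a rectangle drawn with `<rect>`. Its stroke #ff0000 means cut at S828, F861. After flipping Y the toolpath is (6.142,63.625) → (13.772,63.625) → (13.772,42.440) → (6.142,42.440) → (6.142,63.625), returning to the start.

Shape 2 is a rectangle drawn with `<rect>`. Its stroke #ff0000 means cut at S828, F861. After flipping Y the toolpath is (17.422,66.400) → (45.970,66.400) → (45.970,35.991) → (17.422,35.991) → (17.422,66.400), returning to the start.

Shape 3 is a regular polygon drawn with `<polygon>`. Its stroke #ff00ff means engrave at S241, F3103. After flipping Y the toolpath is (36.056,32.978) → (22.264,37.850) → (27.136,51.642) → (40.928,46.770) → (36.056,32.978), returning to the start.

Shape 4 is a quadratic bezier drawn with `<path>`. Its stroke #ff0000 means cut at S828, F861. After flipping Y the toolpath is (18.556,51.057) → (14.786,55.668) → (12.932,57.903) → (12.996,57.764) → (14.977,55.250).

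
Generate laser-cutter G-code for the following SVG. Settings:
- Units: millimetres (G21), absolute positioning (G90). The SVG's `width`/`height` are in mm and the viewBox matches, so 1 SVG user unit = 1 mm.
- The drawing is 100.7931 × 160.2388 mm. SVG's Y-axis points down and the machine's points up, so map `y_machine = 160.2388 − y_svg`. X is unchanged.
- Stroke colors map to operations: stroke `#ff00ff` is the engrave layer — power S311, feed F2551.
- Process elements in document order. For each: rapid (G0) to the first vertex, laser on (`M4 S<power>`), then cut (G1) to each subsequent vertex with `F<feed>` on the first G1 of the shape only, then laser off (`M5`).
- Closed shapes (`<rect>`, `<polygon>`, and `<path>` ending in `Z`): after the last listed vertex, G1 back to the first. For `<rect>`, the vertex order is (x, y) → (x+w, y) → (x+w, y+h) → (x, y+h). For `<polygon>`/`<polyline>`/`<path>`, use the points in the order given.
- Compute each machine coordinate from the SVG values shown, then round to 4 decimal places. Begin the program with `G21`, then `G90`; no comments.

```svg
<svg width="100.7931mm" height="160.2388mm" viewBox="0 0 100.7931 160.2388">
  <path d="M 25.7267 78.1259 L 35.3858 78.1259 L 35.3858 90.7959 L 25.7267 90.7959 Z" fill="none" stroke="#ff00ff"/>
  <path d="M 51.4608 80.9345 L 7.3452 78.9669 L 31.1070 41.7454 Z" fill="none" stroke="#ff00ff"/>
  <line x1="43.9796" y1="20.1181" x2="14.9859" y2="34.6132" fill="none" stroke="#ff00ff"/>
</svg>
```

G21
G90
G0 X25.7267 Y82.1129
M4 S311
G1 X35.3858 Y82.1129 F2551
G1 X35.3858 Y69.4429
G1 X25.7267 Y69.4429
G1 X25.7267 Y82.1129
M5
G0 X51.4608 Y79.3043
M4 S311
G1 X7.3452 Y81.2719 F2551
G1 X31.1070 Y118.4934
G1 X51.4608 Y79.3043
M5
G0 X43.9796 Y140.1207
M4 S311
G1 X14.9859 Y125.6256 F2551
M5

viewBox `0 0 100.7931 160.2388` with mm width/height → 1 unit = 1 mm. Flip: y_m = 160.2388 − y_svg.

**Shape 1** — `<path>` rectangle, stroke `#ff00ff` → engrave (S311, F2551). Machine vertices: (25.7267,82.1129) → (35.3858,82.1129) → (35.3858,69.4429) → (25.7267,69.4429) → (25.7267,82.1129). Closed: final G1 returns to the first vertex.

**Shape 2** — `<path>` regular polygon, stroke `#ff00ff` → engrave (S311, F2551). Machine vertices: (51.4608,79.3043) → (7.3452,81.2719) → (31.1070,118.4934) → (51.4608,79.3043). Closed: final G1 returns to the first vertex.

**Shape 3** — `<line>` line segment, stroke `#ff00ff` → engrave (S311, F2551). Machine vertices: (43.9796,140.1207) → (14.9859,125.6256). Open path.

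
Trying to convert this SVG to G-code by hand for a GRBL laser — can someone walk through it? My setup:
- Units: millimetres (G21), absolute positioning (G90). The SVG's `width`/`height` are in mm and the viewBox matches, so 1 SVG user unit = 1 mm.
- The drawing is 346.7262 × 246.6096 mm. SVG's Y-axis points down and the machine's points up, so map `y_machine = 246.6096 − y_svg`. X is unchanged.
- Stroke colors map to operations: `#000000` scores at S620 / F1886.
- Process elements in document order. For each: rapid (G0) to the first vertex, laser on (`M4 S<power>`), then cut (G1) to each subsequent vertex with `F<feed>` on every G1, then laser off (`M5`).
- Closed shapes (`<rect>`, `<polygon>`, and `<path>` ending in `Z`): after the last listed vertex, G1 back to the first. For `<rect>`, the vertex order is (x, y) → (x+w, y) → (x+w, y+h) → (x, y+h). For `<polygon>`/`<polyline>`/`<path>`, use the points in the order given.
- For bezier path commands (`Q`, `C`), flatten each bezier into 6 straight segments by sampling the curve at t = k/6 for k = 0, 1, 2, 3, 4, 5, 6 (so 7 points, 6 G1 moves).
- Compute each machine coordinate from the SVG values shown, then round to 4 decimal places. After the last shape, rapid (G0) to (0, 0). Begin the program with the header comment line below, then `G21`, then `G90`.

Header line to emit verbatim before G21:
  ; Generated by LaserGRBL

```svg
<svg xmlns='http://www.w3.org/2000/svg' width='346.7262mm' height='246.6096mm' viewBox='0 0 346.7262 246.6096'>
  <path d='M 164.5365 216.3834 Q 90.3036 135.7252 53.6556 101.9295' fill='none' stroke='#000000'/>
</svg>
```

viewBox `0 0 346.7262 246.6096` with mm width/height → 1 unit = 1 mm. Flip: y_m = 246.6096 − y_svg.

**Shape 1** — `<path>` quadratic bezier, stroke `#000000` → score (S620, F1886). Control points (SVG): P0=(164.5365,216.3834), P1=(90.3036,135.7252), P2=(53.6556,101.9295); sampled at t=k/6. Machine vertices: (164.5365,30.2262) → (140.8362,55.8105) → (119.2240,78.7914) → (99.6998,99.1688) → (82.2637,116.9427) → (66.9156,132.1131) → (53.6556,144.6801). Open path.

; Generated by LaserGRBL
G21
G90
G0 X164.5365 Y30.2262
M4 S620
G1 X140.8362 Y55.8105 F1886
G1 X119.2240 Y78.7914 F1886
G1 X99.6998 Y99.1688 F1886
G1 X82.2637 Y116.9427 F1886
G1 X66.9156 Y132.1131 F1886
G1 X53.6556 Y144.6801 F1886
M5
G0 X0.0000 Y0.0000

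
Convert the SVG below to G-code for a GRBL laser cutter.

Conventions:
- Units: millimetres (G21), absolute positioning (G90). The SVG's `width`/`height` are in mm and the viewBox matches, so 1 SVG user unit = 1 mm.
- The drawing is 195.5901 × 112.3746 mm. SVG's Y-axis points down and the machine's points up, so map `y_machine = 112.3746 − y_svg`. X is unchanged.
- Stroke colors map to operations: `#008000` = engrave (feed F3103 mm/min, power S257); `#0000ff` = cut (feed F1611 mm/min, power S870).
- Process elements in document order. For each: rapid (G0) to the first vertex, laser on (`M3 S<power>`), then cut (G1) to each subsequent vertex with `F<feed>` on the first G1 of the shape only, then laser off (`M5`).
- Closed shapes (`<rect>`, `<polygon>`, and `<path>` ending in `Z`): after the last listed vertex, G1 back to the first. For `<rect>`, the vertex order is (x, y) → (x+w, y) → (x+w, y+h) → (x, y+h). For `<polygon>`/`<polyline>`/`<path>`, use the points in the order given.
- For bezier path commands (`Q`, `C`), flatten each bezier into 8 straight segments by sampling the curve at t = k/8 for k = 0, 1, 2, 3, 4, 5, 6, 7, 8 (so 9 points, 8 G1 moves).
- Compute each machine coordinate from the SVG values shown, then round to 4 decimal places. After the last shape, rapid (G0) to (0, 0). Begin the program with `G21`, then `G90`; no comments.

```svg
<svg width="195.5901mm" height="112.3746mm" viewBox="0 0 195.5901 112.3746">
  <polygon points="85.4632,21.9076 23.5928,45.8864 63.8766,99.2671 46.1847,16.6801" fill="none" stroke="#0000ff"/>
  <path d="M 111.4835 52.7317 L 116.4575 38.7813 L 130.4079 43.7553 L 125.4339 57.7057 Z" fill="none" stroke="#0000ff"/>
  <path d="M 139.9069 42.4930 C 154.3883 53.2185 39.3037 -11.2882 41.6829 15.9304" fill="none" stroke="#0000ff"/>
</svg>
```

Since the viewBox matches the mm dimensions, user units are millimetres directly. The only transform is the Y-flip y_m = 112.3746 − y_svg.

Shape 1 is a closed polygon drawn with `<polygon>`. Its stroke #0000ff means cut at S870, F1611. After flipping Y the toolpath is (85.4632,90.4670) → (23.5928,66.4882) → (63.8766,13.1075) → (46.1847,95.6945) → (85.4632,90.4670), returning to the start.

Shape 2 is a regular polygon drawn with `<path>`. Its stroke #0000ff means cut at S870, F1611. After flipping Y the toolpath is (111.4835,59.6429) → (116.4575,73.5933) → (130.4079,68.6193) → (125.4339,54.6689) → (111.4835,59.6429), returning to the start.

Shape 3 is a cubic bezier drawn with `<path>`. Its stroke #0000ff means cut at S870, F1611. After flipping Y the toolpath is (139.9069,69.8816) → (139.7465,69.0600) → (130.3342,73.3348) → (114.5648,80.7496) → (95.3332,89.3478) → (75.5344,97.1729) → (58.0631,102.2684) → (45.8143,102.6776) → (41.6829,96.4442).

G21
G90
G0 X85.4632 Y90.4670
M3 S870
G1 X23.5928 Y66.4882 F1611
G1 X63.8766 Y13.1075
G1 X46.1847 Y95.6945
G1 X85.4632 Y90.4670
M5
G0 X111.4835 Y59.6429
M3 S870
G1 X116.4575 Y73.5933 F1611
G1 X130.4079 Y68.6193
G1 X125.4339 Y54.6689
G1 X111.4835 Y59.6429
M5
G0 X139.9069 Y69.8816
M3 S870
G1 X139.7465 Y69.0600 F1611
G1 X130.3342 Y73.3348
G1 X114.5648 Y80.7496
G1 X95.3332 Y89.3478
G1 X75.5344 Y97.1729
G1 X58.0631 Y102.2684
G1 X45.8143 Y102.6776
G1 X41.6829 Y96.4442
M5
G0 X0.0000 Y0.0000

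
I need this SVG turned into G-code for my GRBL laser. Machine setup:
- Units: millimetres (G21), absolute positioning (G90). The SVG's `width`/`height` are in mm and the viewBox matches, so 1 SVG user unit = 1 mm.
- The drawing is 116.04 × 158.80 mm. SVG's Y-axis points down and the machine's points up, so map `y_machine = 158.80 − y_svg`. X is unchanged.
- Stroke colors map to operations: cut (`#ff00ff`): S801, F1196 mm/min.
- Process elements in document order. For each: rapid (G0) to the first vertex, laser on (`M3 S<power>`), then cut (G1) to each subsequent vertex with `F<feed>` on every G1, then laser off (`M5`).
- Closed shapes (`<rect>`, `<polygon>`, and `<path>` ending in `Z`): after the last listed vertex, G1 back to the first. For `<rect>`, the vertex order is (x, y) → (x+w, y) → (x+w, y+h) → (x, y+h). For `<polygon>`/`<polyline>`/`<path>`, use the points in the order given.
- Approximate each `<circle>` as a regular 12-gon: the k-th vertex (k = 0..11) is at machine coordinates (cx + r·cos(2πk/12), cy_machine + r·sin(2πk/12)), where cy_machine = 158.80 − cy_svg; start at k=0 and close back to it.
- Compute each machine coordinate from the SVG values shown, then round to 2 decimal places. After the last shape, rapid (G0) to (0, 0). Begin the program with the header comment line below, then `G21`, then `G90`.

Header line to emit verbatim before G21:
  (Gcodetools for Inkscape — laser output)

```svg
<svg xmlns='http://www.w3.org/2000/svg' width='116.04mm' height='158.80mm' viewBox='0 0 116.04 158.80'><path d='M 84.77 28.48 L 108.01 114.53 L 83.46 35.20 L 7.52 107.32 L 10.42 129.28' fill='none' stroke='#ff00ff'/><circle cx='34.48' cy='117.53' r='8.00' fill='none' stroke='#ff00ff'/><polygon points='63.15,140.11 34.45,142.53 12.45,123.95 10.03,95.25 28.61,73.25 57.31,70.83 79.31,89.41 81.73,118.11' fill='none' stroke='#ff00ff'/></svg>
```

Since the viewBox matches the mm dimensions, user units are millimetres directly. The only transform is the Y-flip y_m = 158.80 − y_svg.

Shape 1 is a open polyline drawn with `<path>`. Its stroke #ff00ff means cut at S801, F1196. After flipping Y the toolpath is (84.77,130.32) → (108.01,44.27) → (83.46,123.60) → (7.52,51.48) → (10.42,29.52).

Shape 2 is a circle drawn with `<circle>`. Its stroke #ff00ff means cut at S801, F1196. After flipping Y the toolpath is (42.48,41.27) → (41.41,45.27) → (38.48,48.20) → (34.48,49.27) → (30.48,48.20) → (27.55,45.27) → (26.48,41.27) → (27.55,37.27) → (30.48,34.34) → (34.48,33.27) → (38.48,34.34) → (41.41,37.27) → (42.48,41.27), returning to the start.

Shape 3 is a regular polygon drawn with `<polygon>`. Its stroke #ff00ff means cut at S801, F1196. After flipping Y the toolpath is (63.15,18.69) → (34.45,16.27) → (12.45,34.85) → (10.03,63.55) → (28.61,85.55) → (57.31,87.97) → (79.31,69.39) → (81.73,40.69) → (63.15,18.69), returning to the start.

(Gcodetools for Inkscape — laser output)
G21
G90
G0 X84.77 Y130.32
M3 S801
G1 X108.01 Y44.27 F1196
G1 X83.46 Y123.60 F1196
G1 X7.52 Y51.48 F1196
G1 X10.42 Y29.52 F1196
M5
G0 X42.48 Y41.27
M3 S801
G1 X41.41 Y45.27 F1196
G1 X38.48 Y48.20 F1196
G1 X34.48 Y49.27 F1196
G1 X30.48 Y48.20 F1196
G1 X27.55 Y45.27 F1196
G1 X26.48 Y41.27 F1196
G1 X27.55 Y37.27 F1196
G1 X30.48 Y34.34 F1196
G1 X34.48 Y33.27 F1196
G1 X38.48 Y34.34 F1196
G1 X41.41 Y37.27 F1196
G1 X42.48 Y41.27 F1196
M5
G0 X63.15 Y18.69
M3 S801
G1 X34.45 Y16.27 F1196
G1 X12.45 Y34.85 F1196
G1 X10.03 Y63.55 F1196
G1 X28.61 Y85.55 F1196
G1 X57.31 Y87.97 F1196
G1 X79.31 Y69.39 F1196
G1 X81.73 Y40.69 F1196
G1 X63.15 Y18.69 F1196
M5
G0 X0.00 Y0.00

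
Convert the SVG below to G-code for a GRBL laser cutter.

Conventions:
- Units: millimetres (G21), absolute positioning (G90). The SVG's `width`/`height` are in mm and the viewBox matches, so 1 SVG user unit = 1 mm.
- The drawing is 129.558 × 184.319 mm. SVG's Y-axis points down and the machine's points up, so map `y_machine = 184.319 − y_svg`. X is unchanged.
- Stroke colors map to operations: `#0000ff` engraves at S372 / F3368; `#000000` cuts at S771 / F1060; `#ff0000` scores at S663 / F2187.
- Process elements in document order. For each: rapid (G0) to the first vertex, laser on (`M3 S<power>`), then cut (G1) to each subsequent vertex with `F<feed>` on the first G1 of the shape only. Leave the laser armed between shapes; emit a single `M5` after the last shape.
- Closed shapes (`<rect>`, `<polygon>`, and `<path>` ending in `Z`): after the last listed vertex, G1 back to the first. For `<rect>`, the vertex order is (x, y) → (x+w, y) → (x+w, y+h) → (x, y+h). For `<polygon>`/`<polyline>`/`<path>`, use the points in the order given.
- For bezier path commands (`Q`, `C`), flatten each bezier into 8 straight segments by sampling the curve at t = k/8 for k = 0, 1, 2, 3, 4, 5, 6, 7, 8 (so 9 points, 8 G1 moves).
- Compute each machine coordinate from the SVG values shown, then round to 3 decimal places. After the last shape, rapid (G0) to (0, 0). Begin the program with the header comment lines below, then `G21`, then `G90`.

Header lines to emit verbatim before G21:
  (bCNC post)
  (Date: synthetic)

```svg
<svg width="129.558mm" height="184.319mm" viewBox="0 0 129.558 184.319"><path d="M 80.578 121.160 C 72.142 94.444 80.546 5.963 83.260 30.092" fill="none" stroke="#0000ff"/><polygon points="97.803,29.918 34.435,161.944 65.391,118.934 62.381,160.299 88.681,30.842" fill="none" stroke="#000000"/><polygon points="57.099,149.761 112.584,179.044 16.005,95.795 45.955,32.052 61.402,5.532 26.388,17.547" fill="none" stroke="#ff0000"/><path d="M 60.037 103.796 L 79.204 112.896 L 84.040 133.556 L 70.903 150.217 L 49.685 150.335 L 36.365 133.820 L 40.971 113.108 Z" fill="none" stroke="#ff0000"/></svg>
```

viewBox `0 0 129.558 184.319` with mm width/height → 1 unit = 1 mm. Flip: y_m = 184.319 − y_svg.

**Shape 1** — `<path>` cubic bezier, stroke `#0000ff` → engrave (S372, F3368). Control points (SVG): P0=(80.578,121.160), P1=(72.142,94.444), P2=(80.546,5.963), P3=(83.260,30.092); sampled at t=k/8. Machine vertices: (80.578,63.159) → (78.160,75.732) → (77.056,92.052) → (77.004,110.076) → (77.738,127.760) → (78.994,143.060) → (80.510,153.934) → (82.020,158.337) → (83.260,154.227). Open path.

**Shape 2** — `<polygon>` closed polygon, stroke `#000000` → cut (S771, F1060). Machine vertices: (97.803,154.401) → (34.435,22.375) → (65.391,65.385) → (62.381,24.020) → (88.681,153.477) → (97.803,154.401). Closed: final G1 returns to the first vertex.

**Shape 3** — `<polygon>` closed polygon, stroke `#ff0000` → score (S663, F2187). Machine vertices: (57.099,34.558) → (112.584,5.275) → (16.005,88.524) → (45.955,152.267) → (61.402,178.787) → (26.388,166.772) → (57.099,34.558). Closed: final G1 returns to the first vertex.

**Shape 4** — `<path>` regular polygon, stroke `#ff0000` → score (S663, F2187). Machine vertices: (60.037,80.523) → (79.204,71.423) → (84.040,50.763) → (70.903,34.102) → (49.685,33.984) → (36.365,50.499) → (40.971,71.211) → (60.037,80.523). Closed: final G1 returns to the first vertex.

(bCNC post)
(Date: synthetic)
G21
G90
G0 X80.578 Y63.159
M3 S372
G1 X78.160 Y75.732 F3368
G1 X77.056 Y92.052
G1 X77.004 Y110.076
G1 X77.738 Y127.760
G1 X78.994 Y143.060
G1 X80.510 Y153.934
G1 X82.020 Y158.337
G1 X83.260 Y154.227
G0 X97.803 Y154.401
M3 S771
G1 X34.435 Y22.375 F1060
G1 X65.391 Y65.385
G1 X62.381 Y24.020
G1 X88.681 Y153.477
G1 X97.803 Y154.401
G0 X57.099 Y34.558
M3 S663
G1 X112.584 Y5.275 F2187
G1 X16.005 Y88.524
G1 X45.955 Y152.267
G1 X61.402 Y178.787
G1 X26.388 Y166.772
G1 X57.099 Y34.558
G0 X60.037 Y80.523
M3 S663
G1 X79.204 Y71.423 F2187
G1 X84.040 Y50.763
G1 X70.903 Y34.102
G1 X49.685 Y33.984
G1 X36.365 Y50.499
G1 X40.971 Y71.211
G1 X60.037 Y80.523
M5
G0 X0.000 Y0.000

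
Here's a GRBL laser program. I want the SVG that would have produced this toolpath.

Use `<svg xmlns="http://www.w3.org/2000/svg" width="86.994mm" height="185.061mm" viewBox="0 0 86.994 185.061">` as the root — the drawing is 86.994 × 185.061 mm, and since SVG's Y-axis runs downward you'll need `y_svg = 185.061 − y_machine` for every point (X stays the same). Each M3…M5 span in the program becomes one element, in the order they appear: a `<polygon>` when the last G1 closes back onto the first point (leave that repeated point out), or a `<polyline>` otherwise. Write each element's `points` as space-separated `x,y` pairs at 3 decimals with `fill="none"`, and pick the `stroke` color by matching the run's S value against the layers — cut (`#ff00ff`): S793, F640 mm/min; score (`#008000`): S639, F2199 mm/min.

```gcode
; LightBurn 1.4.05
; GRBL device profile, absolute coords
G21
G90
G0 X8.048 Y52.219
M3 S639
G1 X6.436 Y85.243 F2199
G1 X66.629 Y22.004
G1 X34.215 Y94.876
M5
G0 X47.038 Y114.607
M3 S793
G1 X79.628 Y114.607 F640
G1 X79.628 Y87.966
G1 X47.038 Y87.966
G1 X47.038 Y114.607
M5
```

Each laser-on run becomes one SVG element. Flip Y back into SVG space with y_svg = 185.061 − y_machine.

Run 1: power S639 maps to stroke `#008000` (score). The run is open, so emit a `<polyline>` with points (Y-flipped): 8.048,132.842 6.436,99.818 66.629,163.057 34.215,90.185.

Run 2: power S793 maps to stroke `#ff00ff` (cut). The run returns to its start, so emit a `<polygon>` with points (Y-flipped): 47.038,70.454 79.628,70.454 79.628,97.095 47.038,97.095.

<svg xmlns="http://www.w3.org/2000/svg" width="86.994mm" height="185.061mm" viewBox="0 0 86.994 185.061">
  <polyline points="8.048,132.842 6.436,99.818 66.629,163.057 34.215,90.185" fill="none" stroke="#008000"/>
  <polygon points="47.038,70.454 79.628,70.454 79.628,97.095 47.038,97.095" fill="none" stroke="#ff00ff"/>
</svg>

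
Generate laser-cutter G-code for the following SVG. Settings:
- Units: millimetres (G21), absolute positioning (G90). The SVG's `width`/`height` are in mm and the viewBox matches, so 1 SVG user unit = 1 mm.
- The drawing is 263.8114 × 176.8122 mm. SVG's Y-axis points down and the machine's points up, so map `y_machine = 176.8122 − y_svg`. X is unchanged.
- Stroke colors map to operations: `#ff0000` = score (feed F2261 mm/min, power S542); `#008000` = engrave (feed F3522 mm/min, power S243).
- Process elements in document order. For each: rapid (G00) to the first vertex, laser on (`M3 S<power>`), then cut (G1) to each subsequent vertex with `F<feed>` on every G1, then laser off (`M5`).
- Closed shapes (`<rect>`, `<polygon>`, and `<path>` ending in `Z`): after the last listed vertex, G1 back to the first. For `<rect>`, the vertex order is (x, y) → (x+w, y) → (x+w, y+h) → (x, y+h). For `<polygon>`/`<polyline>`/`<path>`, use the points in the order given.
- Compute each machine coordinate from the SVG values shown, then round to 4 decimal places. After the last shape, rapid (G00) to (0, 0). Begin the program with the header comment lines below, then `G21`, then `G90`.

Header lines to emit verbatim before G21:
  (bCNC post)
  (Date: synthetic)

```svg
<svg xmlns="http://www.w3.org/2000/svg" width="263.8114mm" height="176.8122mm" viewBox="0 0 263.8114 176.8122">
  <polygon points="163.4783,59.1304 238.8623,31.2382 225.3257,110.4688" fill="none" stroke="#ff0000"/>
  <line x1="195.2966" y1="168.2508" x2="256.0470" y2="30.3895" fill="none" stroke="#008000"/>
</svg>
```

(bCNC post)
(Date: synthetic)
G21
G90
G00 X163.4783 Y117.6818
M3 S542
G1 X238.8623 Y145.5740 F2261
G1 X225.3257 Y66.3434 F2261
G1 X163.4783 Y117.6818 F2261
M5
G00 X195.2966 Y8.5614
M3 S243
G1 X256.0470 Y146.4227 F3522
M5
G00 X0.0000 Y0.0000

viewBox `0 0 263.8114 176.8122` with mm width/height → 1 unit = 1 mm. Flip: y_m = 176.8122 − y_svg.

**Shape 1** — `<polygon>` regular polygon, stroke `#ff0000` → score (S542, F2261). Machine vertices: (163.4783,117.6818) → (238.8623,145.5740) → (225.3257,66.3434) → (163.4783,117.6818). Closed: final G1 returns to the first vertex.

**Shape 2** — `<line>` line segment, stroke `#008000` → engrave (S243, F3522). Machine vertices: (195.2966,8.5614) → (256.0470,146.4227). Open path.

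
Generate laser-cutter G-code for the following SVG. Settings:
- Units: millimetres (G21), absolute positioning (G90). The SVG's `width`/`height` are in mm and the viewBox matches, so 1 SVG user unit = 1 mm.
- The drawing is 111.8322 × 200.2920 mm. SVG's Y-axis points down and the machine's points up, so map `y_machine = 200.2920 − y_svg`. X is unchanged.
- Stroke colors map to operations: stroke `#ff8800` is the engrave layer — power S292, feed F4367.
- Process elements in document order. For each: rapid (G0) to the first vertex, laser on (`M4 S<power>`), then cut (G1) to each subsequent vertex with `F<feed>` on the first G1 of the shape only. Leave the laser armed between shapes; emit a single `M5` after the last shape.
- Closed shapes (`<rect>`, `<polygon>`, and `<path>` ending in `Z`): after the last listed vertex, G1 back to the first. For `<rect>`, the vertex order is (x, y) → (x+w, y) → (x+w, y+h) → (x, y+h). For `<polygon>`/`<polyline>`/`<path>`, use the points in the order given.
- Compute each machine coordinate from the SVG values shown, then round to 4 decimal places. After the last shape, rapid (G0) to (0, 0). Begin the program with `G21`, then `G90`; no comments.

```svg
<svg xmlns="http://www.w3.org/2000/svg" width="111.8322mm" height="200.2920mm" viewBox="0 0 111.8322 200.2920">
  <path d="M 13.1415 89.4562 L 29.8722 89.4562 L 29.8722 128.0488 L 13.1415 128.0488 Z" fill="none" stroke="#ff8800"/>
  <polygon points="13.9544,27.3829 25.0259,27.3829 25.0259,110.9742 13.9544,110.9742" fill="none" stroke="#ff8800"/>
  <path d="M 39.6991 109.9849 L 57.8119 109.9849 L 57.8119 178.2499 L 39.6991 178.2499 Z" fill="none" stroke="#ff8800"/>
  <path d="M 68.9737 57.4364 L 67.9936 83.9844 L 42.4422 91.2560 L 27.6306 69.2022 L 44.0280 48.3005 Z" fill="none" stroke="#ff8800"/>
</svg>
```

1 u = 1 mm; y_m = 200.2920 − y.

[1] `<path>` rectangle, #ff8800→engrave S292 F4367: (13.1415,110.8358) → (29.8722,110.8358) → (29.8722,72.2432) → (13.1415,72.2432) → (13.1415,110.8358) (closed)

[2] `<polygon>` rectangle, #ff8800→engrave S292 F4367: (13.9544,172.9091) → (25.0259,172.9091) → (25.0259,89.3178) → (13.9544,89.3178) → (13.9544,172.9091) (closed)

[3] `<path>` rectangle, #ff8800→engrave S292 F4367: (39.6991,90.3071) → (57.8119,90.3071) → (57.8119,22.0421) → (39.6991,22.0421) → (39.6991,90.3071) (closed)

[4] `<path>` regular polygon, #ff8800→engrave S292 F4367: (68.9737,142.8556) → (67.9936,116.3076) → (42.4422,109.0360) → (27.6306,131.0898) → (44.0280,151.9915) → (68.9737,142.8556) (closed)

G21
G90
G0 X13.1415 Y110.8358
M4 S292
G1 X29.8722 Y110.8358 F4367
G1 X29.8722 Y72.2432
G1 X13.1415 Y72.2432
G1 X13.1415 Y110.8358
G0 X13.9544 Y172.9091
M4 S292
G1 X25.0259 Y172.9091 F4367
G1 X25.0259 Y89.3178
G1 X13.9544 Y89.3178
G1 X13.9544 Y172.9091
G0 X39.6991 Y90.3071
M4 S292
G1 X57.8119 Y90.3071 F4367
G1 X57.8119 Y22.0421
G1 X39.6991 Y22.0421
G1 X39.6991 Y90.3071
G0 X68.9737 Y142.8556
M4 S292
G1 X67.9936 Y116.3076 F4367
G1 X42.4422 Y109.0360
G1 X27.6306 Y131.0898
G1 X44.0280 Y151.9915
G1 X68.9737 Y142.8556
M5
G0 X0.0000 Y0.0000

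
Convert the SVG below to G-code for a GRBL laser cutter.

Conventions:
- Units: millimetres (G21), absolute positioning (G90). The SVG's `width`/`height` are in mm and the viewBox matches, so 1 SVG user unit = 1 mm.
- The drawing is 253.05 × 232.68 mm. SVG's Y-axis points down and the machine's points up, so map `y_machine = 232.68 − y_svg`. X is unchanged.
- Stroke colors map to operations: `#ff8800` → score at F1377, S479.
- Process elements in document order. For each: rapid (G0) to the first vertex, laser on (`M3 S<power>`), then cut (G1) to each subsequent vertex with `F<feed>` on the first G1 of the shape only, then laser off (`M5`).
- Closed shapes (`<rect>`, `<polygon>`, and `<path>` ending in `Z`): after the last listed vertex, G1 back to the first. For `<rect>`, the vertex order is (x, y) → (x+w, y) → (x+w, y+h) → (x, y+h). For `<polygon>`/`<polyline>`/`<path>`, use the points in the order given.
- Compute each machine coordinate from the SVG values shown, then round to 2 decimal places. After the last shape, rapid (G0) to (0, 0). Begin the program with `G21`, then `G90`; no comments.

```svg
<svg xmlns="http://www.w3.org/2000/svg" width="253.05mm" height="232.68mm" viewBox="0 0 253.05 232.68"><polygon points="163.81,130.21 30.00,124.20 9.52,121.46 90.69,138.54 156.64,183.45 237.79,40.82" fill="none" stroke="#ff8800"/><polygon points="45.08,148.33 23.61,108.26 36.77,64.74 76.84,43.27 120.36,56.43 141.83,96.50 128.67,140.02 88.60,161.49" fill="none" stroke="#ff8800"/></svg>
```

1 u = 1 mm; y_m = 232.68 − y.

[1] `<polygon>` closed polygon, #ff8800→score S479 F1377: (163.81,102.47) → (30.00,108.48) → (9.52,111.22) → (90.69,94.14) → (156.64,49.23) → (237.79,191.86) → (163.81,102.47) (closed)

[2] `<polygon>` regular polygon, #ff8800→score S479 F1377: (45.08,84.35) → (23.61,124.42) → (36.77,167.94) → (76.84,189.41) → (120.36,176.25) → (141.83,136.18) → (128.67,92.66) → (88.60,71.19) → (45.08,84.35) (closed)

G21
G90
G0 X163.81 Y102.47
M3 S479
G1 X30.00 Y108.48 F1377
G1 X9.52 Y111.22
G1 X90.69 Y94.14
G1 X156.64 Y49.23
G1 X237.79 Y191.86
G1 X163.81 Y102.47
M5
G0 X45.08 Y84.35
M3 S479
G1 X23.61 Y124.42 F1377
G1 X36.77 Y167.94
G1 X76.84 Y189.41
G1 X120.36 Y176.25
G1 X141.83 Y136.18
G1 X128.67 Y92.66
G1 X88.60 Y71.19
G1 X45.08 Y84.35
M5
G0 X0.00 Y0.00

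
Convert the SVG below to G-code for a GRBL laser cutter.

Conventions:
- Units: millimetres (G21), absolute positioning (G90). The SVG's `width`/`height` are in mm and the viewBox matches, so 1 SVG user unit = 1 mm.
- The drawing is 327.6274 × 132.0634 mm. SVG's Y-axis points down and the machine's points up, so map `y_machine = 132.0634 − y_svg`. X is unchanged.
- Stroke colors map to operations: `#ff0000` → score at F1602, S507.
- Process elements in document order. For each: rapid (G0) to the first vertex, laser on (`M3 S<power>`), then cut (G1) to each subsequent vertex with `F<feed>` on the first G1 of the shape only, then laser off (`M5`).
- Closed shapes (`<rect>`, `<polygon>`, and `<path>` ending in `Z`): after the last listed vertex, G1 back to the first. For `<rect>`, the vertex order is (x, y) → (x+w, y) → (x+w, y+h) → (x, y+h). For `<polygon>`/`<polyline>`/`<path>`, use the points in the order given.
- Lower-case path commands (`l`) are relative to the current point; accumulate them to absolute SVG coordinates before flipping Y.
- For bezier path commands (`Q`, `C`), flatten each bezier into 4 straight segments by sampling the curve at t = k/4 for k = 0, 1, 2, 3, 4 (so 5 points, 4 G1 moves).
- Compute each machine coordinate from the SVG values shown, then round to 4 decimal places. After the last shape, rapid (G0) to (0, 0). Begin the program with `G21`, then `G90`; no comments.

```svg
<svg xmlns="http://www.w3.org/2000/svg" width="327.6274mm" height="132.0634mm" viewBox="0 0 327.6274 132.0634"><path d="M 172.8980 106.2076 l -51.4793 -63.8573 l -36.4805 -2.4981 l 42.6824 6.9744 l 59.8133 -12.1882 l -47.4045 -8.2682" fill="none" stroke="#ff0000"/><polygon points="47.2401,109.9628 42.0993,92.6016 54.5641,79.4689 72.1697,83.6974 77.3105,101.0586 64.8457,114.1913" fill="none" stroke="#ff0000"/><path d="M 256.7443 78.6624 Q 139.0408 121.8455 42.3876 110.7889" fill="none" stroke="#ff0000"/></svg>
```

G21
G90
G0 X172.8980 Y25.8558
M3 S507
G1 X121.4187 Y89.7131 F1602
G1 X84.9382 Y92.2112
G1 X127.6206 Y85.2368
G1 X187.4339 Y97.4250
G1 X140.0294 Y105.6932
M5
G0 X47.2401 Y22.1006
M3 S507
G1 X42.0993 Y39.4618 F1602
G1 X54.5641 Y52.5945
G1 X72.1697 Y48.3660
G1 X77.3105 Y31.0048
G1 X64.8457 Y17.8721
G1 X47.2401 Y22.1006
M5
G0 X256.7443 Y53.4010
M3 S507
G1 X199.2082 Y35.1994 F1602
G1 X144.3034 Y23.7778
G1 X92.0298 Y19.1362
G1 X42.3876 Y21.2745
M5
G0 X0.0000 Y0.0000

Since the viewBox matches the mm dimensions, user units are millimetres directly. The only transform is the Y-flip y_m = 132.0634 − y_svg.

Shape 1 is a open polyline drawn with `<path>`. Its stroke #ff0000 means score at S507, F1602. After flipping Y the toolpath is (172.8980,25.8558) → (121.4187,89.7131) → (84.9382,92.2112) → (127.6206,85.2368) → (187.4339,97.4250) → (140.0294,105.6932).

Shape 2 is a regular polygon drawn with `<polygon>`. Its stroke #ff0000 means score at S507, F1602. After flipping Y the toolpath is (47.2401,22.1006) → (42.0993,39.4618) → (54.5641,52.5945) → (72.1697,48.3660) → (77.3105,31.0048) → (64.8457,17.8721) → (47.2401,22.1006), returning to the start.

Shape 3 is a quadratic bezier drawn with `<path>`. Its stroke #ff0000 means score at S507, F1602. After flipping Y the toolpath is (256.7443,53.4010) → (199.2082,35.1994) → (144.3034,23.7778) → (92.0298,19.1362) → (42.3876,21.2745).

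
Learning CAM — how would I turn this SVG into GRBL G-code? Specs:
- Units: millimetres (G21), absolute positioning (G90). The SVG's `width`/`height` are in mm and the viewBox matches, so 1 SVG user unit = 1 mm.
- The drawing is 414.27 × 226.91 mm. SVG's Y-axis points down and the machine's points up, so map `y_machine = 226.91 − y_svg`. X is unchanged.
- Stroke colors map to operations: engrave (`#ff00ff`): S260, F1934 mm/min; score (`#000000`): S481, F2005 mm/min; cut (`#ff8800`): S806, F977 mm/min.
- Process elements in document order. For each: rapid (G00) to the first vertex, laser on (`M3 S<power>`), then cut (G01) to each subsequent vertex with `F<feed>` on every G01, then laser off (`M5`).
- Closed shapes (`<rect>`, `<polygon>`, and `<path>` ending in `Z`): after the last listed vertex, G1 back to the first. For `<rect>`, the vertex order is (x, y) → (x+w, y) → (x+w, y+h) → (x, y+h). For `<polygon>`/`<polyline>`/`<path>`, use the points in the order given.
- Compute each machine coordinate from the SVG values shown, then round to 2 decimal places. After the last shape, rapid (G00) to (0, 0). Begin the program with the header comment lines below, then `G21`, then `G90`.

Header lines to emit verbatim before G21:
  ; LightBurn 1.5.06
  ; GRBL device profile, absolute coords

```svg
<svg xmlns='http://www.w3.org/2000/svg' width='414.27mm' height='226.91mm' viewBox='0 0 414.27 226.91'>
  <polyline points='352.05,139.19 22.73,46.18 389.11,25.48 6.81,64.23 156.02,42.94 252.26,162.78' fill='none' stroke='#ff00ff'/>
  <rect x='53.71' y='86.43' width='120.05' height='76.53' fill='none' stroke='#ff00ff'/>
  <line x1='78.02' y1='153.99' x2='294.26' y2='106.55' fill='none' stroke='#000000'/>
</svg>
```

viewBox `0 0 414.27 226.91` with mm width/height → 1 unit = 1 mm. Flip: y_m = 226.91 − y_svg.

**Shape 1** — `<polyline>` open polyline, stroke `#ff00ff` → engrave (S260, F1934). Machine vertices: (352.05,87.72) → (22.73,180.73) → (389.11,201.43) → (6.81,162.68) → (156.02,183.97) → (252.26,64.13). Open path.

**Shape 2** — `<rect>` rectangle, stroke `#ff00ff` → engrave (S260, F1934). Machine vertices: (53.71,140.48) → (173.76,140.48) → (173.76,63.95) → (53.71,63.95) → (53.71,140.48). Closed: final G1 returns to the first vertex.

**Shape 3** — `<line>` line segment, stroke `#000000` → score (S481, F2005). Machine vertices: (78.02,72.92) → (294.26,120.36). Open path.

; LightBurn 1.5.06
; GRBL device profile, absolute coords
G21
G90
G00 X352.05 Y87.72
M3 S260
G01 X22.73 Y180.73 F1934
G01 X389.11 Y201.43 F1934
G01 X6.81 Y162.68 F1934
G01 X156.02 Y183.97 F1934
G01 X252.26 Y64.13 F1934
M5
G00 X53.71 Y140.48
M3 S260
G01 X173.76 Y140.48 F1934
G01 X173.76 Y63.95 F1934
G01 X53.71 Y63.95 F1934
G01 X53.71 Y140.48 F1934
M5
G00 X78.02 Y72.92
M3 S481
G01 X294.26 Y120.36 F2005
M5
G00 X0.00 Y0.00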